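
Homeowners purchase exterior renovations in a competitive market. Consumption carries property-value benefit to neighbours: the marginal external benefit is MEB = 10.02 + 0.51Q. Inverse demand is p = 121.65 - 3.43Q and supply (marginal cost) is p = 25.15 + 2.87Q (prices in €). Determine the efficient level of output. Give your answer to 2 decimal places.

Q* = 18.40

Social marginal benefit = demand + MEB = 131.67 - 2.92Q.
Set SMB = MC: 131.67 - 2.92Q = 25.15 + 2.87Q → Q* = 18.3972.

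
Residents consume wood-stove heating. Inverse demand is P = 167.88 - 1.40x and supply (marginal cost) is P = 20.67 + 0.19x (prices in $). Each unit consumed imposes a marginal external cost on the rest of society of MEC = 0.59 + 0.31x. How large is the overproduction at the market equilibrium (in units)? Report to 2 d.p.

Market equilibrium (private): 20.67 + 0.19x = 167.88 - 1.40x → x_m = 92.5849.
Social marginal benefit = demand − MEC = 167.29 - 1.71x.
Set SMB = MC: 167.29 - 1.71x = 20.67 + 0.19x → x* = 77.1684.
Gap = |92.5849 − 77.1684| = 15.4165.

15.42 units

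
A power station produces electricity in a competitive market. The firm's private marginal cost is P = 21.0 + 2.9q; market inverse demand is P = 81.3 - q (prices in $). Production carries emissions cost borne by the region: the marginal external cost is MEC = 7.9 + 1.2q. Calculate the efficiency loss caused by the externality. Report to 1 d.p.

Market equilibrium (private): 21.0 + 2.9q = 81.3 - q → q_m = 15.4615.
Social marginal cost = private MC + MEC = 28.9 + 4.1q.
Set SMC = demand: 28.9 + 4.1q = 81.3 - q → q* = 10.2745.
The welfare-loss triangle has base |q_m − q*| and height MEC(q_m) (the vertical gap between SMC and demand is zero at q* and MEC at q_m).
DWL = ½ × 5.1870 × 26.4538 = 68.6079.

DWL = $68.6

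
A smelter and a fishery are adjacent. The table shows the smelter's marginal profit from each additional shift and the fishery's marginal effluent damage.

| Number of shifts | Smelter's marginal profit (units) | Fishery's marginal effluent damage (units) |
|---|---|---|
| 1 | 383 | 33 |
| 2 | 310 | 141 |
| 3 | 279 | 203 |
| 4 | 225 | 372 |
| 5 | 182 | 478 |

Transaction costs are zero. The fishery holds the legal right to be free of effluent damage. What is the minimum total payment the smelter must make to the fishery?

Efficient level: marginal profit ≥ marginal effluent damage through level 3, so k* = 3.
With the fishery holding the right, the smelter must at least compensate total damage at k*: 33 + 141 + 203 = 377.

377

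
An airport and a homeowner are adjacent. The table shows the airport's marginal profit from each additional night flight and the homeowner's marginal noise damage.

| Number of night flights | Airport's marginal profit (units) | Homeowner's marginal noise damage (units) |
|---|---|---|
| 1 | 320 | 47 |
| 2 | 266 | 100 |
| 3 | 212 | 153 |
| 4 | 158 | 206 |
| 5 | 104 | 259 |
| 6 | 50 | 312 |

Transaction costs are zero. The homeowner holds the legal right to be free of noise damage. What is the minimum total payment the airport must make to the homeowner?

300

Efficient level: marginal profit ≥ marginal noise damage through level 3, so k* = 3.
With the homeowner holding the right, the airport must at least compensate total damage at k*: 47 + 100 + 153 = 300.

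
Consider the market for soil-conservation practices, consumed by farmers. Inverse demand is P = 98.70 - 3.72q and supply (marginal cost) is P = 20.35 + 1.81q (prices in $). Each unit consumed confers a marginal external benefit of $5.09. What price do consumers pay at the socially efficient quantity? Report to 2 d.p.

P = $42.57

Social marginal benefit = demand + MEB = 103.79 - 3.72q.
Set SMB = MC: 103.79 - 3.72q = 20.35 + 1.81q → q* = 15.0886.
Consumer price on the demand curve at q*: 98.70 − 3.72×15.0886 = 42.5704.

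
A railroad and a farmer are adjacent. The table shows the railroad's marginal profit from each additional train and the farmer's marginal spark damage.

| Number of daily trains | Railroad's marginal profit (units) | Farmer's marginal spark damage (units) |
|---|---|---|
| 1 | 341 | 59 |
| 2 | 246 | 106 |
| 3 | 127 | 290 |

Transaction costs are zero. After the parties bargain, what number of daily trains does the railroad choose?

Bargaining reaches the level where marginal profit last exceeds marginal spark damage.
That holds through level 2 (246 ≥ 106) but not at 3 (127 < 290).

2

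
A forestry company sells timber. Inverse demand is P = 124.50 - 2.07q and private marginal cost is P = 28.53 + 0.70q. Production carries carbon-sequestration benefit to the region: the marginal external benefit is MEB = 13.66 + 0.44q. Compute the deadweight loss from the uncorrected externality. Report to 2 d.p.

DWL = 179.28

Market equilibrium (private): 28.53 + 0.70q = 124.50 - 2.07q → q_m = 34.6462.
Social marginal cost = private MC − MEB = 14.87 + 0.26q.
Set SMC = demand: 14.87 + 0.26q = 124.50 - 2.07q → q* = 47.0515.
The welfare-loss triangle has base |q_m − q*| and height MEB(q_m) (the vertical gap between SMC and demand is zero at q* and MEB at q_m).
DWL = ½ × 12.4053 × 28.9043 = 179.2833.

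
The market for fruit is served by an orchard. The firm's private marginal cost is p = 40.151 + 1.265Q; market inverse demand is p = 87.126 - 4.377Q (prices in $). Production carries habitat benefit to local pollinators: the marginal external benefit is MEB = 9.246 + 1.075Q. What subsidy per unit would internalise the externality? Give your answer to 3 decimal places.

Social marginal cost = private MC − MEB = 30.905 + 0.190Q.
Set SMC = demand: 30.905 + 0.190Q = 87.126 - 4.377Q → Q* = 12.3103.
The Pigouvian subsidy equals MEB at Q*: 9.246 + 1.075×12.3103 = 22.4796.

subsidy = $22.480 per unit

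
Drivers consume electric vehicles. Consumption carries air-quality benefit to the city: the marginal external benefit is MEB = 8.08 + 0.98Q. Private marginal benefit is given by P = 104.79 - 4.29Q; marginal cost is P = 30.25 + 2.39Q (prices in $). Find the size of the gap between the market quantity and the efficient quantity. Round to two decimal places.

Market equilibrium (private): 30.25 + 2.39Q = 104.79 - 4.29Q → Q_m = 11.1587.
Social marginal benefit = demand + MEB = 112.87 - 3.31Q.
Set SMB = MC: 112.87 - 3.31Q = 30.25 + 2.39Q → Q* = 14.4947.
Gap = |11.1587 − 14.4947| = 3.3360.

3.34 units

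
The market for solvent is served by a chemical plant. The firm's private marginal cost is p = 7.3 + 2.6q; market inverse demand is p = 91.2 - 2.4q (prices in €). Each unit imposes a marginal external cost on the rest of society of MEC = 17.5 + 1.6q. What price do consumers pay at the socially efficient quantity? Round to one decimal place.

Social marginal cost = private MC + MEC = 24.8 + 4.2q.
Set SMC = demand: 24.8 + 4.2q = 91.2 - 2.4q → q* = 10.0606.
Consumer price on the demand curve at q*: 91.2 − 2.4×10.0606 = 67.0546.

P = €67.1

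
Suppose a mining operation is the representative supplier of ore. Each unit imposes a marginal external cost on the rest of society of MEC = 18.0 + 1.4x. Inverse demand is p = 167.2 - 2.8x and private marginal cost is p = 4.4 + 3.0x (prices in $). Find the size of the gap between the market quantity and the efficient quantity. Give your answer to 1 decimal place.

Market equilibrium (private): 4.4 + 3.0x = 167.2 - 2.8x → x_m = 28.0690.
Social marginal cost = private MC + MEC = 22.4 + 4.4x.
Set SMC = demand: 22.4 + 4.4x = 167.2 - 2.8x → x* = 20.1111.
Gap = |28.0690 − 20.1111| = 7.9579.

8.0 units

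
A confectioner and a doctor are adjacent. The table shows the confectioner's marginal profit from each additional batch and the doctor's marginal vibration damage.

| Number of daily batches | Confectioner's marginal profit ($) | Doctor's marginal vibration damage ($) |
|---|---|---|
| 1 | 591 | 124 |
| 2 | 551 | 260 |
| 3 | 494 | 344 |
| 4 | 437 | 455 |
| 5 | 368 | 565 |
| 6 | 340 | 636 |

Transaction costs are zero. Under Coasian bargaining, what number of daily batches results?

3

Bargaining reaches the level where marginal profit last exceeds marginal vibration damage.
That holds through level 3 (494 ≥ 344) but not at 4 (437 < 455).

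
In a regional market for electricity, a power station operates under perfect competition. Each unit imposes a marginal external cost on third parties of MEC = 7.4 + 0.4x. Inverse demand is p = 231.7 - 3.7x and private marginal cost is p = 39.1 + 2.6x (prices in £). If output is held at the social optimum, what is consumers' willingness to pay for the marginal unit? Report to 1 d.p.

Social marginal cost = private MC + MEC = 46.5 + 3.0x.
Set SMC = demand: 46.5 + 3.0x = 231.7 - 3.7x → x* = 27.6418.
Consumer price on the demand curve at x*: 231.7 − 3.7×27.6418 = 129.4253.

P = £129.4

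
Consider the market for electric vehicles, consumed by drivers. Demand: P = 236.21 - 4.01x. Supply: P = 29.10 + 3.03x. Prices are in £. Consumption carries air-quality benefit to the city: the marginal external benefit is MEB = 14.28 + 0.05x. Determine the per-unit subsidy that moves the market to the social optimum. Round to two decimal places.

Social marginal benefit = demand + MEB = 250.49 - 3.96x.
Set SMB = MC: 250.49 - 3.96x = 29.10 + 3.03x → x* = 31.6724.
The Pigouvian subsidy equals MEB at x*: 14.28 + 0.05×31.6724 = 15.8636.

subsidy = £15.86 per unit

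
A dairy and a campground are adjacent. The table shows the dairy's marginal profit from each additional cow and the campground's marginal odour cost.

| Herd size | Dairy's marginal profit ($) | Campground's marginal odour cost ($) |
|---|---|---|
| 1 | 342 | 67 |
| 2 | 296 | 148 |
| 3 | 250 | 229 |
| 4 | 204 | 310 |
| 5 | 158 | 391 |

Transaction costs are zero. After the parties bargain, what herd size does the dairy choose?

Bargaining reaches the level where marginal profit last exceeds marginal odour cost.
That holds through level 3 (250 ≥ 229) but not at 4 (204 < 310).

3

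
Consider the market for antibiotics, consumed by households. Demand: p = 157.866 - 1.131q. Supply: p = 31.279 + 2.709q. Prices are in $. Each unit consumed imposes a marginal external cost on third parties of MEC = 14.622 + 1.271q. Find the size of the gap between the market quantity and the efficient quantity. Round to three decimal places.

Market equilibrium (private): 31.279 + 2.709q = 157.866 - 1.131q → q_m = 32.9654.
Social marginal benefit = demand − MEC = 143.244 - 2.402q.
Set SMB = MC: 143.244 - 2.402q = 31.279 + 2.709q → q* = 21.9067.
Gap = |32.9654 − 21.9067| = 11.0587.

11.059 units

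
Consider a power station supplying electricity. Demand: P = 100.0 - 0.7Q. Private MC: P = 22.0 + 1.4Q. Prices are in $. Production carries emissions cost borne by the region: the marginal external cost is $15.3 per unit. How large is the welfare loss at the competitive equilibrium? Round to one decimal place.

Market equilibrium (private): 22.0 + 1.4Q = 100.0 - 0.7Q → Q_m = 37.1429.
Social marginal cost = private MC + MEC = 37.3 + 1.4Q.
Set SMC = demand: 37.3 + 1.4Q = 100.0 - 0.7Q → Q* = 29.8571.
Between Q* and Q_m the wedge SMC − demand runs linearly from 0 to MEC(Q_m), so the loss is a triangle.
DWL = ½ × 7.2858 × 15.3000 = 55.7364.

DWL = $55.7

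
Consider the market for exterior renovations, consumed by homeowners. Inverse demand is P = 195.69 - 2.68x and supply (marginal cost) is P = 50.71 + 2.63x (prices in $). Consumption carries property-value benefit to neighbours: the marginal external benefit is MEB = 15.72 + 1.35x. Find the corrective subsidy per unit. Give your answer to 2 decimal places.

Social marginal benefit = demand + MEB = 211.41 - 1.33x.
Set SMB = MC: 211.41 - 1.33x = 50.71 + 2.63x → x* = 40.5808.
The Pigouvian subsidy equals MEB at x*: 15.72 + 1.35×40.5808 = 70.5041.

subsidy = $70.50 per unit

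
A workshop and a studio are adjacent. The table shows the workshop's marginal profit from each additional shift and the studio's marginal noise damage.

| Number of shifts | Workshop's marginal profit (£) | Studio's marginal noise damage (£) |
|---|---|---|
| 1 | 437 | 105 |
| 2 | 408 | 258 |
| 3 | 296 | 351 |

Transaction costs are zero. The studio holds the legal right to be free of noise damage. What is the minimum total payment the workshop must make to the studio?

£363

Efficient level: marginal profit ≥ marginal noise damage through level 2, so k* = 2.
With the studio holding the right, the workshop must at least compensate total damage at k*: 105 + 258 = 363.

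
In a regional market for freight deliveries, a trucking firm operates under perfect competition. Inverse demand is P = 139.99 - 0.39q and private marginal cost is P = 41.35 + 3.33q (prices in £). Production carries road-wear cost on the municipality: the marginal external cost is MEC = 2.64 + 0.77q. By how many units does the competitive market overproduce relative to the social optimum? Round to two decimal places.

Market equilibrium (private): 41.35 + 3.33q = 139.99 - 0.39q → q_m = 26.5161.
Social marginal cost = private MC + MEC = 43.99 + 4.10q.
Set SMC = demand: 43.99 + 4.10q = 139.99 - 0.39q → q* = 21.3808.
Gap = |26.5161 − 21.3808| = 5.1353.

5.14 units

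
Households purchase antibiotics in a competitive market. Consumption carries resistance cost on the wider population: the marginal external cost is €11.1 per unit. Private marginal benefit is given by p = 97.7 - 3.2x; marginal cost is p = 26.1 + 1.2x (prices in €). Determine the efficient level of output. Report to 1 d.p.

x* = 13.8

Social marginal benefit = demand − MEC = 86.6 - 3.2x.
Set SMB = MC: 86.6 - 3.2x = 26.1 + 1.2x → x* = 13.7500.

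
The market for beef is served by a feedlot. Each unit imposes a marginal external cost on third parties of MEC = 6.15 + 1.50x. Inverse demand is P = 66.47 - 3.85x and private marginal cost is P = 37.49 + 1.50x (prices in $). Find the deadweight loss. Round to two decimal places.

DWL = $14.87

Market equilibrium (private): 37.49 + 1.50x = 66.47 - 3.85x → x_m = 5.4168.
Social marginal cost = private MC + MEC = 43.64 + 3.00x.
Set SMC = demand: 43.64 + 3.00x = 66.47 - 3.85x → x* = 3.3328.
The welfare-loss triangle has base |x_m − x*| and height MEC(x_m) (the vertical gap between SMC and demand is zero at x* and MEC at x_m).
DWL = ½ × 2.0840 × 14.2752 = 14.8748.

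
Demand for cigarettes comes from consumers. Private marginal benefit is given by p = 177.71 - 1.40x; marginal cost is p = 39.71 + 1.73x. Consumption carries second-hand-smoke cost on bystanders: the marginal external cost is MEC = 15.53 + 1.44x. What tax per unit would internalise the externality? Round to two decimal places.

tax = 54.12 per unit

Social marginal benefit = demand − MEC = 162.18 - 2.84x.
Set SMB = MC: 162.18 - 2.84x = 39.71 + 1.73x → x* = 26.7987.
The Pigouvian tax equals MEC at x*: 15.53 + 1.44×26.7987 = 54.1201.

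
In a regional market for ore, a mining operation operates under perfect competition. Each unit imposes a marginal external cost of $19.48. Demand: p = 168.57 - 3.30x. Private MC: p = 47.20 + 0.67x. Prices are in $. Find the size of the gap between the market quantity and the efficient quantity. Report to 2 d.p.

Market equilibrium (private): 47.20 + 0.67x = 168.57 - 3.30x → x_m = 30.5718.
Social marginal cost = private MC + MEC = 66.68 + 0.67x.
Set SMC = demand: 66.68 + 0.67x = 168.57 - 3.30x → x* = 25.6650.
Gap = |30.5718 − 25.6650| = 4.9068.

4.91 units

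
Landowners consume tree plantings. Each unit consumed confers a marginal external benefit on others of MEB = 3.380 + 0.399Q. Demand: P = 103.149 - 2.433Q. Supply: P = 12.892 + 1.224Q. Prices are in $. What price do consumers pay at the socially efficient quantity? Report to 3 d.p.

P = $33.223

Social marginal benefit = demand + MEB = 106.529 - 2.034Q.
Set SMB = MC: 106.529 - 2.034Q = 12.892 + 1.224Q → Q* = 28.7406.
Consumer price on the demand curve at Q*: 103.149 − 2.433×28.7406 = 33.2231.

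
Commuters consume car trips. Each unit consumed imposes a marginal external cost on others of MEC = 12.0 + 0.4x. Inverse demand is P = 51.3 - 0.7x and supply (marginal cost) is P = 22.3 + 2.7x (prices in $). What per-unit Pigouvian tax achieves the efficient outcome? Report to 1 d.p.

tax = $13.8 per unit

Social marginal benefit = demand − MEC = 39.3 - 1.1x.
Set SMB = MC: 39.3 - 1.1x = 22.3 + 2.7x → x* = 4.4737.
The Pigouvian tax equals MEC at x*: 12.0 + 0.4×4.4737 = 13.7895.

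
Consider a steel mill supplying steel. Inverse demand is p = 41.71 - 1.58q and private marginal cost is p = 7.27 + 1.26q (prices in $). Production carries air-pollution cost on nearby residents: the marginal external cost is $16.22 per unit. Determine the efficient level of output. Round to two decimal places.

q* = 6.42

Social marginal cost = private MC + MEC = 23.49 + 1.26q.
Set SMC = demand: 23.49 + 1.26q = 41.71 - 1.58q → q* = 6.4155.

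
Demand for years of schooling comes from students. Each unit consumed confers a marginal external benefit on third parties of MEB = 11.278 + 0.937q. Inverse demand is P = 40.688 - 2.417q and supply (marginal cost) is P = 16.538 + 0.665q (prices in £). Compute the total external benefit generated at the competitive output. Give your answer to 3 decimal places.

£117.138

Market equilibrium (private): 16.538 + 0.665q = 40.688 - 2.417q → q_m = 7.8358.
Total external benefit = ∫₀^{q_m} (11.278 + 0.937q) dq = 11.278×7.8358 + ½×0.937×7.8358² = 117.1379.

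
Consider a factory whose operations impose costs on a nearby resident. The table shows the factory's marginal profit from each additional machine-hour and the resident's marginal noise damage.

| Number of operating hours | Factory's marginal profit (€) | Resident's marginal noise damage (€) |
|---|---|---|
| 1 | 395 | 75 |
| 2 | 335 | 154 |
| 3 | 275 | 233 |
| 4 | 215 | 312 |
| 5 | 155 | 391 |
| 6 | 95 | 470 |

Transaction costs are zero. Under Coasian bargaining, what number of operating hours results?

3

Bargaining reaches the level where marginal profit last exceeds marginal noise damage.
That holds through level 3 (275 ≥ 233) but not at 4 (215 < 312).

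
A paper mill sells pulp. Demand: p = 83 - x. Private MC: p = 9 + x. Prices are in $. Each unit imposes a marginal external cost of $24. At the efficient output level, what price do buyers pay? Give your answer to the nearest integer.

P = $58

Social marginal cost = private MC + MEC = 33 + x.
Set SMC = demand: 33 + x = 83 - x → x* = 25.0000.
Consumer price on the demand curve at x*: 83 − 1×25.0000 = 58.0000.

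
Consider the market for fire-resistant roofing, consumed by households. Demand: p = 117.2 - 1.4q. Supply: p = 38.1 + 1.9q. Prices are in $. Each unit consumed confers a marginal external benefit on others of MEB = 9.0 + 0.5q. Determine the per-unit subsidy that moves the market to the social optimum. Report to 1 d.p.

Social marginal benefit = demand + MEB = 126.2 - 0.9q.
Set SMB = MC: 126.2 - 0.9q = 38.1 + 1.9q → q* = 31.4643.
The Pigouvian subsidy equals MEB at q*: 9.0 + 0.5×31.4643 = 24.7322.

subsidy = $24.7 per unit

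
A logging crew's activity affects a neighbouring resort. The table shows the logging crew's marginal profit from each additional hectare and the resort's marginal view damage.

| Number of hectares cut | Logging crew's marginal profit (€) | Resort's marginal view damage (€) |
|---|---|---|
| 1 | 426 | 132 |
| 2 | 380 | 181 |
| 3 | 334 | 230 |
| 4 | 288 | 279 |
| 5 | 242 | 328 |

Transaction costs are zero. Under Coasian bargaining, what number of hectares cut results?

4

Bargaining reaches the level where marginal profit last exceeds marginal view damage.
That holds through level 4 (288 ≥ 279) but not at 5 (242 < 328).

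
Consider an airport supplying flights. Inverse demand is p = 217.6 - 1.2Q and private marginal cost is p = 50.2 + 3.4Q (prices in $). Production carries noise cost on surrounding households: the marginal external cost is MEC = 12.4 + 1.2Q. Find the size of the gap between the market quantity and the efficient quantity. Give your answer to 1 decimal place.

9.7 units

Market equilibrium (private): 50.2 + 3.4Q = 217.6 - 1.2Q → Q_m = 36.3913.
Social marginal cost = private MC + MEC = 62.6 + 4.6Q.
Set SMC = demand: 62.6 + 4.6Q = 217.6 - 1.2Q → Q* = 26.7241.
Gap = |36.3913 − 26.7241| = 9.6672.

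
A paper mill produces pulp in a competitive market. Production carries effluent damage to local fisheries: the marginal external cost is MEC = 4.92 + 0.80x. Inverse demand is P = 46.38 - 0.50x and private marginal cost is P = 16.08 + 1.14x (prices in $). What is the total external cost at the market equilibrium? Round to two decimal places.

$227.44

Market equilibrium (private): 16.08 + 1.14x = 46.38 - 0.50x → x_m = 18.4756.
Total external cost = ∫₀^{x_m} (4.92 + 0.80x) dx = 4.92×18.4756 + ½×0.80×18.4756² = 227.4391.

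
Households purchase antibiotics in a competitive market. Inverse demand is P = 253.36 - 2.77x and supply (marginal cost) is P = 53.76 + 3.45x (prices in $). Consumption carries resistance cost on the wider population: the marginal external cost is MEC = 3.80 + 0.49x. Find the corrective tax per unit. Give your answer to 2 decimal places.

tax = $18.10 per unit

Social marginal benefit = demand − MEC = 249.56 - 3.26x.
Set SMB = MC: 249.56 - 3.26x = 53.76 + 3.45x → x* = 29.1803.
The Pigouvian tax equals MEC at x*: 3.80 + 0.49×29.1803 = 18.0983.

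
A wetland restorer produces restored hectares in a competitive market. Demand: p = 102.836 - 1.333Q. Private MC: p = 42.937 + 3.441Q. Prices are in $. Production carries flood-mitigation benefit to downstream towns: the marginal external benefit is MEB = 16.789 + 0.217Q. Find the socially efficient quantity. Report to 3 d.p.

Q* = 16.829

Social marginal cost = private MC − MEB = 26.148 + 3.224Q.
Set SMC = demand: 26.148 + 3.224Q = 102.836 - 1.333Q → Q* = 16.8286.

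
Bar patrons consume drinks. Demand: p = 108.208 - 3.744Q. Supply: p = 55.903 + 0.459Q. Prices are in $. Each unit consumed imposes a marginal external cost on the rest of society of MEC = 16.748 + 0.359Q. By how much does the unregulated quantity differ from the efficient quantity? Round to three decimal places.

4.651 units

Market equilibrium (private): 55.903 + 0.459Q = 108.208 - 3.744Q → Q_m = 12.4447.
Social marginal benefit = demand − MEC = 91.460 - 4.103Q.
Set SMB = MC: 91.460 - 4.103Q = 55.903 + 0.459Q → Q* = 7.7942.
Gap = |12.4447 − 7.7942| = 4.6505.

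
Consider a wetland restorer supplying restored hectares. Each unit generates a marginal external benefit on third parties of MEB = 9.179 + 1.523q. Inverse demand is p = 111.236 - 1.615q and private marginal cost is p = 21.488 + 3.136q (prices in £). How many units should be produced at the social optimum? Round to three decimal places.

q* = 30.647

Social marginal cost = private MC − MEB = 12.309 + 1.613q.
Set SMC = demand: 12.309 + 1.613q = 111.236 - 1.615q → q* = 30.6465.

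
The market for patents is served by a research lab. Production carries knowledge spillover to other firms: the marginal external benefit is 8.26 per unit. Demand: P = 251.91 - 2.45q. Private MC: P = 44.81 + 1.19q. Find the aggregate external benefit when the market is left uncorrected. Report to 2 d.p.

469.96

Market equilibrium (private): 44.81 + 1.19q = 251.91 - 2.45q → q_m = 56.8956.
Total external benefit = MEB × q_m = 8.26 × 56.8956 = 469.9577.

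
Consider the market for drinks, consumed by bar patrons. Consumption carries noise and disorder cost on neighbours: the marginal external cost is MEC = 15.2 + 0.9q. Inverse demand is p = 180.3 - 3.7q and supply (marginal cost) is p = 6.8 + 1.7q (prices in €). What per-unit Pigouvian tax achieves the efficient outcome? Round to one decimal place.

tax = €37.8 per unit

Social marginal benefit = demand − MEC = 165.1 - 4.6q.
Set SMB = MC: 165.1 - 4.6q = 6.8 + 1.7q → q* = 25.1270.
The Pigouvian tax equals MEC at q*: 15.2 + 0.9×25.1270 = 37.8143.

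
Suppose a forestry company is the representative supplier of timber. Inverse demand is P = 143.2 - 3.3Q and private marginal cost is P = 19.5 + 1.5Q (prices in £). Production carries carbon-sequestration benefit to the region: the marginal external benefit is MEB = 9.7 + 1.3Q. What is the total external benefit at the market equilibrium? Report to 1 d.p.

Market equilibrium (private): 19.5 + 1.5Q = 143.2 - 3.3Q → Q_m = 25.7708.
Total external benefit = ∫₀^{Q_m} (9.7 + 1.3Q) dQ = 9.7×25.7708 + ½×1.3×25.7708² = 681.6639.

£681.7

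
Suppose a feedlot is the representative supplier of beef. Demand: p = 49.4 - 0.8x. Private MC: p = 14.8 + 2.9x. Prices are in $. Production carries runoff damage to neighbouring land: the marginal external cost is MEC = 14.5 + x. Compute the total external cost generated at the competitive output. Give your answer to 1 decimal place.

$179.3

Market equilibrium (private): 14.8 + 2.9x = 49.4 - 0.8x → x_m = 9.3514.
Total external cost = ∫₀^{x_m} (14.5 + 1.0x) dx = 14.5×9.3514 + ½×1.0×9.3514² = 179.3196.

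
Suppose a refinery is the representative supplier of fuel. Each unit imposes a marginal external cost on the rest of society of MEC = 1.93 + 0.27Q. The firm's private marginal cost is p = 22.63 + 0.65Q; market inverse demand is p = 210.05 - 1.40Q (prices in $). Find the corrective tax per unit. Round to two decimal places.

Social marginal cost = private MC + MEC = 24.56 + 0.92Q.
Set SMC = demand: 24.56 + 0.92Q = 210.05 - 1.40Q → Q* = 79.9526.
The Pigouvian tax equals MEC at Q*: 1.93 + 0.27×79.9526 = 23.5172.

tax = $23.52 per unit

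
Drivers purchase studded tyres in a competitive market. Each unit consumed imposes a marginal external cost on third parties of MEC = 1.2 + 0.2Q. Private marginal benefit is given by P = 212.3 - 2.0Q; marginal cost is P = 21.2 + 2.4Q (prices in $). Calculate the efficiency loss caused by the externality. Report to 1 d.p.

Market equilibrium (private): 21.2 + 2.4Q = 212.3 - 2.0Q → Q_m = 43.4318.
Social marginal benefit = demand − MEC = 211.1 - 2.2Q.
Set SMB = MC: 211.1 - 2.2Q = 21.2 + 2.4Q → Q* = 41.2826.
The welfare-loss triangle has base |Q_m − Q*| and height MEC(Q_m) (the vertical gap between SMB and MC is zero at Q* and MEC at Q_m).
DWL = ½ × 2.1492 × 9.8864 = 10.6239.

DWL = $10.6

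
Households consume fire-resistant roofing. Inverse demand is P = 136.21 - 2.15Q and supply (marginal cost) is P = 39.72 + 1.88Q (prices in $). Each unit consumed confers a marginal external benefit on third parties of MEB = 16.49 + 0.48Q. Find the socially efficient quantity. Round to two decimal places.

Social marginal benefit = demand + MEB = 152.70 - 1.67Q.
Set SMB = MC: 152.70 - 1.67Q = 39.72 + 1.88Q → Q* = 31.8254.

Q* = 31.83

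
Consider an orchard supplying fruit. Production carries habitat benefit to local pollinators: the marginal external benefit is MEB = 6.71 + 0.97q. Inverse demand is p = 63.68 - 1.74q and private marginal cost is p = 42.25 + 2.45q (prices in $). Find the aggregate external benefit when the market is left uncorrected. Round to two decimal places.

$47.01

Market equilibrium (private): 42.25 + 2.45q = 63.68 - 1.74q → q_m = 5.1146.
Total external benefit = ∫₀^{q_m} (6.71 + 0.97q) dq = 6.71×5.1146 + ½×0.97×5.1146² = 47.0061.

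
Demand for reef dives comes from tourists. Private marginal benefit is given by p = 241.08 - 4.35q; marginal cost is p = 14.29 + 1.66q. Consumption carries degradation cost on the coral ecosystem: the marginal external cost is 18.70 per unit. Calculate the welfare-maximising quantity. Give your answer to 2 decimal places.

q* = 34.62

Social marginal benefit = demand − MEC = 222.38 - 4.35q.
Set SMB = MC: 222.38 - 4.35q = 14.29 + 1.66q → q* = 34.6240.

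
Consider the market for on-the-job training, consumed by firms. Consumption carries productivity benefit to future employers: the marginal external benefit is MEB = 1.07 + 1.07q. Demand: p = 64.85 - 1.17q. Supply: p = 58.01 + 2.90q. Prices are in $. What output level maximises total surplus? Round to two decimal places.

Social marginal benefit = demand + MEB = 65.92 - 0.10q.
Set SMB = MC: 65.92 - 0.10q = 58.01 + 2.90q → q* = 2.6367.

q* = 2.64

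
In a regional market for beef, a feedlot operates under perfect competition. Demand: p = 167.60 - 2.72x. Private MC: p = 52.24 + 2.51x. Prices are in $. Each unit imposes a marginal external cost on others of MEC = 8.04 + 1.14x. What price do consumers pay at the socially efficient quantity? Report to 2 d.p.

P = $121.77

Social marginal cost = private MC + MEC = 60.28 + 3.65x.
Set SMC = demand: 60.28 + 3.65x = 167.60 - 2.72x → x* = 16.8477.
Consumer price on the demand curve at x*: 167.60 − 2.72×16.8477 = 121.7743.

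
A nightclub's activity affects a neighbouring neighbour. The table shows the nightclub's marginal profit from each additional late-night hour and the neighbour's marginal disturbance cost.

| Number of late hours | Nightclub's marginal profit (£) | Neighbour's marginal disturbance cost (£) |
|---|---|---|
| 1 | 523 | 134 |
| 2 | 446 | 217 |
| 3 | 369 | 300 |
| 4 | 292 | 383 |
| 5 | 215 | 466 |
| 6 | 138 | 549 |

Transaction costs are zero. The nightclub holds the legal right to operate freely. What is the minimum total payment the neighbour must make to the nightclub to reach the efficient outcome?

£645

Left alone the nightclub would choose level 6 (marginal profit stays positive).
Efficient level: k* = 3 (marginal profit ≥ marginal disturbance cost through 3).
The neighbour must at least cover the nightclub's forgone profit from cutting 6→3: 292 + 215 + 138 = 645.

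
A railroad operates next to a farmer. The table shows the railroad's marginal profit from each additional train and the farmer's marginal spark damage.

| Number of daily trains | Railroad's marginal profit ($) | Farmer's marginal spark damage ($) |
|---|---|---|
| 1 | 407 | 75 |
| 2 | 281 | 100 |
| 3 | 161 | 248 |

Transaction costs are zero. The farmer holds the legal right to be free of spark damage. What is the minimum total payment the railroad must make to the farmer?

$175

Efficient level: marginal profit ≥ marginal spark damage through level 2, so k* = 2.
With the farmer holding the right, the railroad must at least compensate total damage at k*: 75 + 100 = 175.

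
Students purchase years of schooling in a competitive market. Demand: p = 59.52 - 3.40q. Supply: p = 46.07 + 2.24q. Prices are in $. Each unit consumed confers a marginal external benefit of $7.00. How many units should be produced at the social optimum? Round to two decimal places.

q* = 3.63

Social marginal benefit = demand + MEB = 66.52 - 3.40q.
Set SMB = MC: 66.52 - 3.40q = 46.07 + 2.24q → q* = 3.6259.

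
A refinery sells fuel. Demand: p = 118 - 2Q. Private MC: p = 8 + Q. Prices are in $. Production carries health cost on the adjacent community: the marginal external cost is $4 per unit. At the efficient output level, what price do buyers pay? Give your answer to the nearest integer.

P = $47

Social marginal cost = private MC + MEC = 12 + Q.
Set SMC = demand: 12 + Q = 118 - 2Q → Q* = 35.3333.
Consumer price on the demand curve at Q*: 118 − 2×35.3333 = 47.3334.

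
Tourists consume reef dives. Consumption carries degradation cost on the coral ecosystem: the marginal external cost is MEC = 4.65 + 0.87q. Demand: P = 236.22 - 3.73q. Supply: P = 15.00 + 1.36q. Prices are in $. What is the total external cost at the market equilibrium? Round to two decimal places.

$1023.78

Market equilibrium (private): 15.00 + 1.36q = 236.22 - 3.73q → q_m = 43.4617.
Total external cost = ∫₀^{q_m} (4.65 + 0.87q) dq = 4.65×43.4617 + ½×0.87×43.4617² = 1023.7768.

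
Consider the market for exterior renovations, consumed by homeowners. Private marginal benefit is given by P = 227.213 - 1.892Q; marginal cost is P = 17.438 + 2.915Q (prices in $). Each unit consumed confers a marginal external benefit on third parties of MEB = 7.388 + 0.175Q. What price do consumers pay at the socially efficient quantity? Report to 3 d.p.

Social marginal benefit = demand + MEB = 234.601 - 1.717Q.
Set SMB = MC: 234.601 - 1.717Q = 17.438 + 2.915Q → Q* = 46.8832.
Consumer price on the demand curve at Q*: 227.213 − 1.892×46.8832 = 138.5100.

P = $138.510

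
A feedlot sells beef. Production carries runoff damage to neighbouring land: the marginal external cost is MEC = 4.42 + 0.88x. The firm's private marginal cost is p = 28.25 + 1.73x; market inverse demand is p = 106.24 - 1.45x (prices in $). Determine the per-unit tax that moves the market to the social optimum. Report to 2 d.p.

Social marginal cost = private MC + MEC = 32.67 + 2.61x.
Set SMC = demand: 32.67 + 2.61x = 106.24 - 1.45x → x* = 18.1207.
The Pigouvian tax equals MEC at x*: 4.42 + 0.88×18.1207 = 20.3662.

tax = $20.37 per unit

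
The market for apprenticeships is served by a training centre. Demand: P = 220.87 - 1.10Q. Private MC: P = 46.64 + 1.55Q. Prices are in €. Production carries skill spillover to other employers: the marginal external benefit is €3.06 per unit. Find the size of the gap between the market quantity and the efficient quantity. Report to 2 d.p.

1.15 units

Market equilibrium (private): 46.64 + 1.55Q = 220.87 - 1.10Q → Q_m = 65.7472.
Social marginal cost = private MC − MEB = 43.58 + 1.55Q.
Set SMC = demand: 43.58 + 1.55Q = 220.87 - 1.10Q → Q* = 66.9019.
Gap = |65.7472 − 66.9019| = 1.1547.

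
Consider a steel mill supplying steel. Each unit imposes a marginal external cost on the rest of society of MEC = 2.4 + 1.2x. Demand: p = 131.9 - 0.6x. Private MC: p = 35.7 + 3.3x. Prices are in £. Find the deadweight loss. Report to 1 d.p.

Market equilibrium (private): 35.7 + 3.3x = 131.9 - 0.6x → x_m = 24.6667.
Social marginal cost = private MC + MEC = 38.1 + 4.5x.
Set SMC = demand: 38.1 + 4.5x = 131.9 - 0.6x → x* = 18.3922.
The loss is the area between SMC and demand from x* to x_m; with linear curves that's a triangle of height MEC(x_m).
DWL = ½ × 6.2745 × 32.0000 = 100.3920.

DWL = £100.4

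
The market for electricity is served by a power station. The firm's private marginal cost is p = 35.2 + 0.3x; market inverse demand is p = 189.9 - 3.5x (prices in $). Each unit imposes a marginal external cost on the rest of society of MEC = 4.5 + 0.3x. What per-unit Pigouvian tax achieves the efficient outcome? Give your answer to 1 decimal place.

Social marginal cost = private MC + MEC = 39.7 + 0.6x.
Set SMC = demand: 39.7 + 0.6x = 189.9 - 3.5x → x* = 36.6341.
The Pigouvian tax equals MEC at x*: 4.5 + 0.3×36.6341 = 15.4902.

tax = $15.5 per unit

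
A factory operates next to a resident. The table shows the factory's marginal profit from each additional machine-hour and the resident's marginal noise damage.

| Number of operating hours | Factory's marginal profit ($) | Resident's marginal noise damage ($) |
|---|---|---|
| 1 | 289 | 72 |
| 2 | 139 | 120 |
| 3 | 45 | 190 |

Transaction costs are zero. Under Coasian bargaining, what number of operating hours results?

2

Bargaining reaches the level where marginal profit last exceeds marginal noise damage.
That holds through level 2 (139 ≥ 120) but not at 3 (45 < 190).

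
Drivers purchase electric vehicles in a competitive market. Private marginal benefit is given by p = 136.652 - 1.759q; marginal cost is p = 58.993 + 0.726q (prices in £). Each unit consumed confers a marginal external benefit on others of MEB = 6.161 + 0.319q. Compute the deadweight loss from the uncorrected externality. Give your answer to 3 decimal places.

Market equilibrium (private): 58.993 + 0.726q = 136.652 - 1.759q → q_m = 31.2511.
Social marginal benefit = demand + MEB = 142.813 - 1.440q.
Set SMB = MC: 142.813 - 1.440q = 58.993 + 0.726q → q* = 38.6981.
Height of the DWL triangle at q_m is SMB(q_m) − MC(q_m) = MEB(q_m) = 16.1301.
DWL = ½ × 7.4470 × 16.1301 = 60.0604.

DWL = £60.060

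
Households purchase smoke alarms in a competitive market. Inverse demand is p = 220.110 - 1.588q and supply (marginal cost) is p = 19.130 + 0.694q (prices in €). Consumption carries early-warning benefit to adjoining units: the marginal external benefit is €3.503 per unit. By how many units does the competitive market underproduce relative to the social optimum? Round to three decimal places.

1.535 units

Market equilibrium (private): 19.130 + 0.694q = 220.110 - 1.588q → q_m = 88.0719.
Social marginal benefit = demand + MEB = 223.613 - 1.588q.
Set SMB = MC: 223.613 - 1.588q = 19.130 + 0.694q → q* = 89.6069.
Gap = |88.0719 − 89.6069| = 1.5350.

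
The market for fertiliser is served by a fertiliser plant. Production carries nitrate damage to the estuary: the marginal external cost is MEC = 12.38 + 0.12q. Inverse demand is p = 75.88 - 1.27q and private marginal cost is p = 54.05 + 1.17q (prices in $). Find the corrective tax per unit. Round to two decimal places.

Social marginal cost = private MC + MEC = 66.43 + 1.29q.
Set SMC = demand: 66.43 + 1.29q = 75.88 - 1.27q → q* = 3.6914.
The Pigouvian tax equals MEC at q*: 12.38 + 0.12×3.6914 = 12.8230.

tax = $12.82 per unit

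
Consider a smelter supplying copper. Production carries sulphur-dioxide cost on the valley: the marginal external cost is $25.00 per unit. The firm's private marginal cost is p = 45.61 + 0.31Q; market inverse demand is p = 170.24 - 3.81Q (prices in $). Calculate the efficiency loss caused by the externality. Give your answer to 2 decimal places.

Market equilibrium (private): 45.61 + 0.31Q = 170.24 - 3.81Q → Q_m = 30.2500.
Social marginal cost = private MC + MEC = 70.61 + 0.31Q.
Set SMC = demand: 70.61 + 0.31Q = 170.24 - 3.81Q → Q* = 24.1820.
The welfare-loss triangle has base |Q_m − Q*| and height MEC(Q_m) (the vertical gap between SMC and demand is zero at Q* and MEC at Q_m).
DWL = ½ × 6.0680 × 25.0000 = 75.8500.

DWL = $75.85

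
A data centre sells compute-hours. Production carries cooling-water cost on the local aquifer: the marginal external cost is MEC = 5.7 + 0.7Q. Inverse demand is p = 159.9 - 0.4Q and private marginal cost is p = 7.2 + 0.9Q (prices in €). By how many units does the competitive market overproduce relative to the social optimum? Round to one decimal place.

44.0 units

Market equilibrium (private): 7.2 + 0.9Q = 159.9 - 0.4Q → Q_m = 117.4615.
Social marginal cost = private MC + MEC = 12.9 + 1.6Q.
Set SMC = demand: 12.9 + 1.6Q = 159.9 - 0.4Q → Q* = 73.5000.
Gap = |117.4615 − 73.5000| = 43.9615.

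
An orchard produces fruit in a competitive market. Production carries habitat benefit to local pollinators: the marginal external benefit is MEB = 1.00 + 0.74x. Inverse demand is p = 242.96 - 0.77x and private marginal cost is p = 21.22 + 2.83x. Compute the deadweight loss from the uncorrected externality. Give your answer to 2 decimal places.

Market equilibrium (private): 21.22 + 2.83x = 242.96 - 0.77x → x_m = 61.5944.
Social marginal cost = private MC − MEB = 20.22 + 2.09x.
Set SMC = demand: 20.22 + 2.09x = 242.96 - 0.77x → x* = 77.8811.
The welfare-loss triangle has base |x_m − x*| and height MEB(x_m) (the vertical gap between SMC and demand is zero at x* and MEB at x_m).
DWL = ½ × 16.2867 × 46.5799 = 379.3164.

DWL = 379.32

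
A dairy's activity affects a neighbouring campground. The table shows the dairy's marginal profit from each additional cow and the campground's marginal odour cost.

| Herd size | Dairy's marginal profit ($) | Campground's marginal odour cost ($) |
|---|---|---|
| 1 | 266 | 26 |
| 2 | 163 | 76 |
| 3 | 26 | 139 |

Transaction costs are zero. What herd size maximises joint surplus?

Bargaining reaches the level where marginal profit last exceeds marginal odour cost.
That holds through level 2 (163 ≥ 76) but not at 3 (26 < 139).

2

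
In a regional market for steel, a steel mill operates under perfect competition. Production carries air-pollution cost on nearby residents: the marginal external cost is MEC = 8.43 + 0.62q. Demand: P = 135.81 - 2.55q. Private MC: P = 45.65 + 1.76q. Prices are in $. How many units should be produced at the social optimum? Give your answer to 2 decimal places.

Social marginal cost = private MC + MEC = 54.08 + 2.38q.
Set SMC = demand: 54.08 + 2.38q = 135.81 - 2.55q → q* = 16.5781.

q* = 16.58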